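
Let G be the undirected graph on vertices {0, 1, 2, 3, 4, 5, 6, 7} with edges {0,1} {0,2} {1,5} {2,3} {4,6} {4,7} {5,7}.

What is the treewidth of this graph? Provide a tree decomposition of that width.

Every bag has size at most 2, so the width is 2 − 1 = 1 and tw(G) ≤ 1. Since G has at least one edge (e.g. 3–2), it is not an edgeless graph, so tw(G) ≥ 1. Combining the bounds, tw(G) = 1.

Treewidth 1.
One optimal decomposition is:
Bags: B1 = {2, 3}  B2 = {0, 2}  B3 = {0, 1}  B4 = {1, 5}  B5 = {5, 7}  B6 = {4, 7}  B7 = {4, 6}
Tree: B1–B2, B2–B3, B3–B4, B4–B5, B5–B6, B6–B7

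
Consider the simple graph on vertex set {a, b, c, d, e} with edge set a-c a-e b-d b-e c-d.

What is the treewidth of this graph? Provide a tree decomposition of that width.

The largest bag has 3 vertices, giving width 2; this decomposition certifies tw(G) ≤ 2. Since b–e–a–c–d–b is a cycle in G, G is not acyclic. Forests are exactly the graphs of treewidth ≤ 1, so tw(G) ≥ 2. Hence tw(G) = 2 exactly.

Treewidth 2.
One such decomposition:
Bags: B1 = {a, b, e}  B2 = {a, b, c}  B3 = {b, c, d}
Tree: B1–B2, B2–B3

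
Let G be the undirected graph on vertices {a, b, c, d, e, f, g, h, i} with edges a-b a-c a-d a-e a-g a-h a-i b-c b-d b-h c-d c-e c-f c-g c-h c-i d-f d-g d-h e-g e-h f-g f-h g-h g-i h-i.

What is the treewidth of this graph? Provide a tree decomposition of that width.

The largest bag has 5 vertices, giving width 4; this decomposition certifies tw(G) ≤ 4. On the other hand G contains the 5-clique {a, c, d, g, h}. A clique must lie in a single bag of any decomposition, so no decomposition can have width below 4. Combining the bounds, tw(G) = 4.

Treewidth 4.
Bags: B1 = {a, c, d, g, h}  B2 = {a, c, e, g, h}  B3 = {a, c, g, h, i}  B4 = {c, d, f, g, h}  B5 = {a, b, c, d, h}
Tree: B1–B2, B1–B3, B1–B4, B1–B5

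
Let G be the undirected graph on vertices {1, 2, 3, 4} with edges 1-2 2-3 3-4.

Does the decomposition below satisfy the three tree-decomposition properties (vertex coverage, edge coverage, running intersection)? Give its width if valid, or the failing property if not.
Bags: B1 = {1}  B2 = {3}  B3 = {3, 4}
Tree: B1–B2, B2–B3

No — vertex 2 appears in no bag.

A tree decomposition must satisfy three properties: every vertex lies in some bag; for every edge, both endpoints lie together in some bag; and for every vertex, the bags containing it form a connected subtree. Here vertex 2 appears in no bag, so the decomposition is invalid.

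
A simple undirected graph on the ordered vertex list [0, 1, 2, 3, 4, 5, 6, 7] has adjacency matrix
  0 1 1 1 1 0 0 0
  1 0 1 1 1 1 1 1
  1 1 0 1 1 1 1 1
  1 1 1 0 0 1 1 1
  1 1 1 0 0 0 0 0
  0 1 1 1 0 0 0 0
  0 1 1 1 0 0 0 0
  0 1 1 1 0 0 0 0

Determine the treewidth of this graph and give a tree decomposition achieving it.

Treewidth 3.
Bags: B1 = {1, 2, 3, 7}  B2 = {1, 2, 3, 6}  B3 = {0, 1, 2, 3}  B4 = {1, 2, 3, 5}  B5 = {0, 1, 2, 4}
Tree: B1–B2, B1–B3, B2–B4, B3–B5

The largest bag has 4 vertices, giving width 3; this decomposition certifies tw(G) ≤ 3. Conversely, {0, 1, 2, 3} is a clique of size 4, and the vertices of any clique must share a bag in every tree decomposition; so some bag has ≥ 4 vertices and tw(G) ≥ 3. Hence tw(G) = 3 exactly.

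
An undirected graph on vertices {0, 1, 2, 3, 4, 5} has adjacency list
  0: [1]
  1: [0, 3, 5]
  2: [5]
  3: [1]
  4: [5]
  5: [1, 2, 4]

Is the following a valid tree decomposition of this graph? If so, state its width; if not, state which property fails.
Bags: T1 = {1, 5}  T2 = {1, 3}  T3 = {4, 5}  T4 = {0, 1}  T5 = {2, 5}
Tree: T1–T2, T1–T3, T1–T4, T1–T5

Checking the three conditions: (i) the bags cover all of {0, 1, 2, 3, 4, 5}; (ii) for each edge, some bag contains both endpoints; (iii) the bags containing any fixed vertex form a subtree. All hold, so the decomposition is valid with width 2 − 1 = 1.

Yes; width 1.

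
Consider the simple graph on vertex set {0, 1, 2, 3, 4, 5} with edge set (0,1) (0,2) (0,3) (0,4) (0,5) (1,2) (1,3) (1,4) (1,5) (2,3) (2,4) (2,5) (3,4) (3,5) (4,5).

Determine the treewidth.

5

A width-5 tree decomposition is:
Bags: B1 = {0, 1, 2, 3, 4, 5}
Tree: (single bag)
With just one bag of size 6, the width is 6 − 1 = 5, so tw(G) ≤ 5. On the other hand G contains the 6-clique {0, 1, 2, 3, 4, 5}. A clique must lie in a single bag of any decomposition, so no decomposition can have width below 5. Hence tw(G) = 5 exactly.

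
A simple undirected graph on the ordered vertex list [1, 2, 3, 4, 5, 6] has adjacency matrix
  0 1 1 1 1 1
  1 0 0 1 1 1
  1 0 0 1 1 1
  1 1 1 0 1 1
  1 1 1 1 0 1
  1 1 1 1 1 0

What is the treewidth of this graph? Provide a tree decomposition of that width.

Treewidth 4.
One optimal decomposition is:
Bags: B1 = {1, 3, 4, 5, 6}  B2 = {1, 2, 4, 5, 6}
Tree: B1–B2

Every bag has size at most 5, so the width is 5 − 1 = 4 and tw(G) ≤ 4. Conversely, {1, 2, 4, 5, 6} is a clique of size 5, and the vertices of any clique must share a bag in every tree decomposition; so some bag has ≥ 5 vertices and tw(G) ≥ 4. Therefore the treewidth is 4.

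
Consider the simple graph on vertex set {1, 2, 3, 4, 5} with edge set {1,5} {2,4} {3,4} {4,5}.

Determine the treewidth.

1

A width-1 tree decomposition is:
Bags: B1 = {3, 4}  B2 = {4, 5}  B3 = {2, 4}  B4 = {1, 5}
Tree: B1–B2, B1–B3, B2–B4
Each bag holds 2 vertices, so the decomposition has width 1, which upper-bounds the treewidth. Any graph with an edge has treewidth ≥ 1, and G has the edge 3–4. Combining the bounds, tw(G) = 1.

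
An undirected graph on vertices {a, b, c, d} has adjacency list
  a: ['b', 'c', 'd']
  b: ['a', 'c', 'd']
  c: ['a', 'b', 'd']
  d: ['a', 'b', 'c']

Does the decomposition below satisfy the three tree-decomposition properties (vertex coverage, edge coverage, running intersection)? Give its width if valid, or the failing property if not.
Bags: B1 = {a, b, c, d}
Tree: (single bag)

Yes; width 3.

Vertex coverage: the bags together contain {a, b, c, d}, the full vertex set. Edge coverage: each edge of G has both endpoints in at least one bag. Running intersection: for every vertex, the bags containing it form a connected subtree. All three properties hold, so this is a valid tree decomposition of width max|bag| − 1 = 3, and hence tw(G) ≤ 3.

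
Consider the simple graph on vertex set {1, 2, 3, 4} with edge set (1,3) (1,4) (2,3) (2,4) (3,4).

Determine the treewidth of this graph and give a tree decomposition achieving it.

Each bag holds 3 vertices, so the decomposition has width 2, which upper-bounds the treewidth. For the lower bound, the 3 vertices {1, 3, 4} are pairwise adjacent, and any tree decomposition puts a clique entirely inside one bag — forcing width ≥ 2. Combining the bounds, tw(G) = 2.

Treewidth 2.
One such decomposition:
Bags: B1 = {2, 3, 4}  B2 = {1, 3, 4}
Tree: B1–B2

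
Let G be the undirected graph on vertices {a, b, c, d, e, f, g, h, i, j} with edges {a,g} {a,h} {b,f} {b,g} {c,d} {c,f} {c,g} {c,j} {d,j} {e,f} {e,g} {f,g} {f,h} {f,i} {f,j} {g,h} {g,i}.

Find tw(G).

2

A width-2 tree decomposition is:
Bags: B1 = {f, g, i}  B2 = {c, f, g}  B3 = {f, g, h}  B4 = {a, g, h}  B5 = {e, f, g}  B6 = {b, f, g}  B7 = {c, f, j}  B8 = {c, d, j}
Tree: B1–B2, B2–B3, B3–B4, B3–B5, B5–B6, B2–B7, B7–B8
Each bag holds 3 vertices, so the decomposition has width 2, which upper-bounds the treewidth. On the other hand G contains the 3-clique {c, d, j}. A clique must lie in a single bag of any decomposition, so no decomposition can have width below 2. Therefore the treewidth is 2.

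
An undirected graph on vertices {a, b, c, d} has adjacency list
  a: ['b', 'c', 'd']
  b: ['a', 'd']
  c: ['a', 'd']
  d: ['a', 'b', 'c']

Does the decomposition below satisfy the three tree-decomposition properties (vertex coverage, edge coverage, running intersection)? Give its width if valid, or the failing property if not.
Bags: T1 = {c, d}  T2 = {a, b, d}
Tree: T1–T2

A tree decomposition must satisfy three properties: every vertex lies in some bag; for every edge, both endpoints lie together in some bag; and for every vertex, the bags containing it form a connected subtree. Here edge (a,c) lies in no bag, so the decomposition is invalid.

No — edge (a,c) lies in no bag.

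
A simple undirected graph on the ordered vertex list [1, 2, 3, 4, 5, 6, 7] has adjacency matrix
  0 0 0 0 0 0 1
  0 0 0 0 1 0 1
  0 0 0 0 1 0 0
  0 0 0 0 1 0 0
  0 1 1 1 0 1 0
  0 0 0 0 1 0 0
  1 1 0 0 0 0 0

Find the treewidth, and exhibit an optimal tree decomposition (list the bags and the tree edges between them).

Treewidth 1.
One optimal decomposition is:
Bags: B1 = {2, 7}  B2 = {2, 5}  B3 = {1, 7}  B4 = {3, 5}  B5 = {5, 6}  B6 = {4, 5}
Tree: B1–B2, B1–B3, B2–B4, B2–B5, B5–B6

Each bag holds 2 vertices, so the decomposition has width 1, which upper-bounds the treewidth. Since G has at least one edge (e.g. 7–2), it is not an edgeless graph, so tw(G) ≥ 1. Combining the bounds, tw(G) = 1.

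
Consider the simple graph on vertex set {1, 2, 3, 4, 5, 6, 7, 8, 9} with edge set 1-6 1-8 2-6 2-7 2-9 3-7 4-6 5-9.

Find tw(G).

1

A width-1 tree decomposition is:
Bags: B1 = {2, 6}  B2 = {2, 9}  B3 = {1, 6}  B4 = {4, 6}  B5 = {2, 7}  B6 = {5, 9}  B7 = {3, 7}  B8 = {1, 8}
Tree: B1–B2, B1–B3, B1–B4, B1–B5, B2–B6, B5–B7, B3–B8
Each bag holds 2 vertices, so the decomposition has width 1, which upper-bounds the treewidth. G has an edge, so its treewidth is at least 1. The upper and lower bounds meet at 1, so that is the treewidth.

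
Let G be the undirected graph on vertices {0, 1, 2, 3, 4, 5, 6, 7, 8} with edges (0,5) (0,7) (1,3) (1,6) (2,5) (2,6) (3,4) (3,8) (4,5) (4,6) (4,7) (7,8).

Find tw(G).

3

A width-3 tree decomposition is:
Bags: B1 = {0, 5, 7, 8}  B2 = {4, 5, 7, 8}  B3 = {3, 4, 5, 8}  B4 = {2, 3, 4, 5}  B5 = {2, 3, 4, 6}  B6 = {1, 2, 3, 6}
Tree: B1–B2, B2–B3, B3–B4, B4–B5, B5–B6
The largest bag has 4 vertices, giving width 3; this decomposition certifies tw(G) ≤ 3. For the lower bound: the 4 vertex sets {0,7,8}, {5}, {4}, {1,2,3,6} are disjoint, each induces a connected subgraph, and every pair is joined by at least one edge of G. Contracting each set to a single vertex therefore yields K_{4} as a minor, and since treewidth is minor-monotone, tw(G) ≥ tw(K_{4}) = 3. Therefore the treewidth is 3.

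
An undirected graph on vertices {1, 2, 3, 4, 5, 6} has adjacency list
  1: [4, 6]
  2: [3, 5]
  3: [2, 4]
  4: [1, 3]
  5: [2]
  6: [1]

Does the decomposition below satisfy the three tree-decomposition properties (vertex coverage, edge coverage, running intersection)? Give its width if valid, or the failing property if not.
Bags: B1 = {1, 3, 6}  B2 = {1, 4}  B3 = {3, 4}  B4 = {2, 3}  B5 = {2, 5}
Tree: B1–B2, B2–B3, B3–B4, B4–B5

No — bags containing vertex 3 are not connected in the tree.

A tree decomposition must satisfy three properties: every vertex lies in some bag; for every edge, both endpoints lie together in some bag; and for every vertex, the bags containing it form a connected subtree. Here bags containing vertex 3 are not connected in the tree, so the decomposition is invalid.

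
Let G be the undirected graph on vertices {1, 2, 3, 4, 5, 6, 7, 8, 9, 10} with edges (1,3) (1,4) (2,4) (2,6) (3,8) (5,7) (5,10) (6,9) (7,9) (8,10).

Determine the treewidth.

2

A width-2 tree decomposition is:
Bags: B1 = {5, 7, 9}  B2 = {5, 9, 10}  B3 = {8, 9, 10}  B4 = {3, 8, 9}  B5 = {1, 3, 9}  B6 = {1, 4, 9}  B7 = {2, 4, 9}  B8 = {2, 6, 9}
Tree: B1–B2, B2–B3, B3–B4, B4–B5, B5–B6, B6–B7, B7–B8
The largest bag has 3 vertices, giving width 2; this decomposition certifies tw(G) ≤ 2. For the lower bound, G contains the cycle 9–7–5–10–8–3–1–4–2–6–9, so G is not a forest; only forests have treewidth ≤ 1, hence tw(G) ≥ 2. Combining the bounds, tw(G) = 2.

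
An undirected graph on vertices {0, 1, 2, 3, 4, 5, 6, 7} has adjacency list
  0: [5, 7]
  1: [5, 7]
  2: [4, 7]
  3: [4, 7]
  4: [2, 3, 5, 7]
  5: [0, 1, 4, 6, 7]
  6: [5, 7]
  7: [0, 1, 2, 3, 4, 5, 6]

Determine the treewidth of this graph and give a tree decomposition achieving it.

The largest bag has 3 vertices, giving width 2; this decomposition certifies tw(G) ≤ 2. On the other hand G contains the 3-clique {2, 4, 7}. A clique must lie in a single bag of any decomposition, so no decomposition can have width below 2. Hence tw(G) = 2 exactly.

Treewidth 2.
One such decomposition:
Bags: B1 = {1, 5, 7}  B2 = {4, 5, 7}  B3 = {0, 5, 7}  B4 = {2, 4, 7}  B5 = {5, 6, 7}  B6 = {3, 4, 7}
Tree: B1–B2, B2–B3, B2–B4, B3–B5, B4–B6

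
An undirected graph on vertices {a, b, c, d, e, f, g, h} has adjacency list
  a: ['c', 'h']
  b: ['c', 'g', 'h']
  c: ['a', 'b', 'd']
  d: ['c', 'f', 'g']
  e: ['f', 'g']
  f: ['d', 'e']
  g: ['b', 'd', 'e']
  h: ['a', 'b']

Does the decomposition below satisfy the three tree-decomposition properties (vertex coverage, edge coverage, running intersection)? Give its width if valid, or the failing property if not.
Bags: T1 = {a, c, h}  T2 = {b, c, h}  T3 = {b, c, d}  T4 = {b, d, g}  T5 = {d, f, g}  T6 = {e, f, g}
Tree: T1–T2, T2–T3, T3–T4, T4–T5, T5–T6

Yes; width 2.

Checking the three conditions: (i) the bags cover all of {a, b, c, d, e, f, g, h}; (ii) for each edge, some bag contains both endpoints; (iii) the bags containing any fixed vertex form a subtree. All hold, so the decomposition is valid with width 3 − 1 = 2.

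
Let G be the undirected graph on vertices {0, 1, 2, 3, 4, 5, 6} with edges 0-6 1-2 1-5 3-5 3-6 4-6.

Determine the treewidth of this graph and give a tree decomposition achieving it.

Treewidth 1.
One such decomposition:
Bags: B1 = {1, 5}  B2 = {3, 5}  B3 = {3, 6}  B4 = {0, 6}  B5 = {1, 2}  B6 = {4, 6}
Tree: B1–B2, B2–B3, B3–B4, B1–B5, B4–B6

Each bag holds 2 vertices, so the decomposition has width 1, which upper-bounds the treewidth. Since G has at least one edge (e.g. 1–5), it is not an edgeless graph, so tw(G) ≥ 1. Combining the bounds, tw(G) = 1.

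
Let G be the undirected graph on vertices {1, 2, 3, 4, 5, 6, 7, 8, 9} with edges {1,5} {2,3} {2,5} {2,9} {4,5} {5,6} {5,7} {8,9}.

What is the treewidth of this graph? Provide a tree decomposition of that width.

Treewidth 1.
One optimal decomposition is:
Bags: B1 = {5, 6}  B2 = {5, 7}  B3 = {2, 5}  B4 = {4, 5}  B5 = {2, 9}  B6 = {2, 3}  B7 = {1, 5}  B8 = {8, 9}
Tree: B1–B2, B1–B3, B3–B4, B3–B5, B3–B6, B3–B7, B5–B8

Each bag holds 2 vertices, so the decomposition has width 1, which upper-bounds the treewidth. Since G has at least one edge (e.g. 5–6), it is not an edgeless graph, so tw(G) ≥ 1. Therefore the treewidth is 1.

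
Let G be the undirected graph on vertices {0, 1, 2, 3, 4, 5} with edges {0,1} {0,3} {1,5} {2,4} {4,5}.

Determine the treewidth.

1

A width-1 tree decomposition is:
Bags: B1 = {2, 4}  B2 = {4, 5}  B3 = {1, 5}  B4 = {0, 1}  B5 = {0, 3}
Tree: B1–B2, B2–B3, B3–B4, B4–B5
Every bag has size at most 2, so the width is 2 − 1 = 1 and tw(G) ≤ 1. Any graph with an edge has treewidth ≥ 1, and G has the edge 2–4. Combining the bounds, tw(G) = 1.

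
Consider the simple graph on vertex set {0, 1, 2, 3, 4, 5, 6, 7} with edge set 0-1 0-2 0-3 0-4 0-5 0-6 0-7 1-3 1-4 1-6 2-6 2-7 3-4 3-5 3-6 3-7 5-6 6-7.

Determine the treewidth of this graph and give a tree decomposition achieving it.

Treewidth 3.
Bags: B1 = {0, 3, 6, 7}  B2 = {0, 2, 6, 7}  B3 = {0, 1, 3, 6}  B4 = {0, 3, 5, 6}  B5 = {0, 1, 3, 4}
Tree: B1–B2, B1–B3, B1–B4, B3–B5

Every bag has size at most 4, so the width is 4 − 1 = 3 and tw(G) ≤ 3. For the lower bound, the 4 vertices {0, 2, 6, 7} are pairwise adjacent, and any tree decomposition puts a clique entirely inside one bag — forcing width ≥ 3. The upper and lower bounds meet at 3, so that is the treewidth.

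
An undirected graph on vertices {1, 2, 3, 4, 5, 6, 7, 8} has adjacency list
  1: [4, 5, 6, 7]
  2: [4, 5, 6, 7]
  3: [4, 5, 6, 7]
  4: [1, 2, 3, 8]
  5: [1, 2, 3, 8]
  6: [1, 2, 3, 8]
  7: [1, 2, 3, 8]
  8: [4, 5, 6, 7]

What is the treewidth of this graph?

A width-4 tree decomposition is:
Bags: B1 = {1, 2, 3, 7, 8}  B2 = {1, 2, 3, 6, 8}  B3 = {1, 2, 3, 4, 8}  B4 = {1, 2, 3, 5, 8}
Tree: B1–B2, B2–B3, B3–B4
The largest bag has 5 vertices, giving width 4; this decomposition certifies tw(G) ≤ 4. For the lower bound: the 5 vertex sets {2,7}, {3,6}, {1,4}, {8}, {5} are disjoint, each induces a connected subgraph, and every pair is joined by at least one edge of G. Contracting each set to a single vertex therefore yields K_{5} as a minor, and since treewidth is minor-monotone, tw(G) ≥ tw(K_{5}) = 4. Hence tw(G) = 4 exactly.

4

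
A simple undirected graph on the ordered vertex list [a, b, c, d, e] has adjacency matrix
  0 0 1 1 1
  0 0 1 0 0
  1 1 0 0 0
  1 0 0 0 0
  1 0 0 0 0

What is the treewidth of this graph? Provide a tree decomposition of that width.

Treewidth 1.
Bags: B1 = {a, c}  B2 = {a, d}  B3 = {b, c}  B4 = {a, e}
Tree: B1–B2, B1–B3, B2–B4

Every bag has size at most 2, so the width is 2 − 1 = 1 and tw(G) ≤ 1. Any graph with an edge has treewidth ≥ 1, and G has the edge c–a. Combining the bounds, tw(G) = 1.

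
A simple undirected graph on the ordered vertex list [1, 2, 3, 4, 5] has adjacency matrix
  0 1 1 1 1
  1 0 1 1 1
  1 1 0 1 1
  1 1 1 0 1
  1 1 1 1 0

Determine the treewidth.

A width-4 tree decomposition is:
Bags: B1 = {1, 2, 3, 4, 5}
Tree: (single bag)
With just one bag of size 5, the width is 5 − 1 = 4, so tw(G) ≤ 4. On the other hand G contains the 5-clique {1, 2, 3, 4, 5}. A clique must lie in a single bag of any decomposition, so no decomposition can have width below 4. Combining the bounds, tw(G) = 4.

4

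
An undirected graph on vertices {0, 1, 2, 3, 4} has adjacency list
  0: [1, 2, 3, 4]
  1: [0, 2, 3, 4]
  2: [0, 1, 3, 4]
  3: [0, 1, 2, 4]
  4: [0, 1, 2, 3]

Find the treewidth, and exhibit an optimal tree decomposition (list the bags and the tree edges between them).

Treewidth 4.
One such decomposition:
Bags: B1 = {0, 1, 2, 3, 4}
Tree: (single bag)

With just one bag of size 5, the width is 5 − 1 = 4, so tw(G) ≤ 4. Conversely, {0, 1, 2, 3, 4} is a clique of size 5, and the vertices of any clique must share a bag in every tree decomposition; so some bag has ≥ 5 vertices and tw(G) ≥ 4. Therefore the treewidth is 4.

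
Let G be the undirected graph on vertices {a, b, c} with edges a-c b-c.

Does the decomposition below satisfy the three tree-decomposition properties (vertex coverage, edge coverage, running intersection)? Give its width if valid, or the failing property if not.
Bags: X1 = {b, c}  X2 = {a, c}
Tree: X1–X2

Yes; width 1.

Every vertex of G appears in some bag (union = {a, b, c}); every edge is covered by a bag; and for each vertex v the set of bags containing v is connected in the bag tree. The decomposition is therefore valid. The largest bag has 2 vertices, so the width is 1.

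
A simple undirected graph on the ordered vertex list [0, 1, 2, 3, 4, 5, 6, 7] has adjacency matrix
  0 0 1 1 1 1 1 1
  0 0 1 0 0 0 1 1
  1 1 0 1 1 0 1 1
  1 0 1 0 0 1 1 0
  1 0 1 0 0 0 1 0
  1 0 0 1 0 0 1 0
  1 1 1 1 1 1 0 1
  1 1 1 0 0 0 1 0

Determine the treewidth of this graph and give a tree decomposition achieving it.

The largest bag has 4 vertices, giving width 3; this decomposition certifies tw(G) ≤ 3. For the lower bound, the 4 vertices {0, 2, 3, 6} are pairwise adjacent, and any tree decomposition puts a clique entirely inside one bag — forcing width ≥ 3. Hence tw(G) = 3 exactly.

Treewidth 3.
One optimal decomposition is:
Bags: B1 = {0, 2, 3, 6}  B2 = {0, 2, 4, 6}  B3 = {0, 2, 6, 7}  B4 = {0, 3, 5, 6}  B5 = {1, 2, 6, 7}
Tree: B1–B2, B1–B3, B1–B4, B3–B5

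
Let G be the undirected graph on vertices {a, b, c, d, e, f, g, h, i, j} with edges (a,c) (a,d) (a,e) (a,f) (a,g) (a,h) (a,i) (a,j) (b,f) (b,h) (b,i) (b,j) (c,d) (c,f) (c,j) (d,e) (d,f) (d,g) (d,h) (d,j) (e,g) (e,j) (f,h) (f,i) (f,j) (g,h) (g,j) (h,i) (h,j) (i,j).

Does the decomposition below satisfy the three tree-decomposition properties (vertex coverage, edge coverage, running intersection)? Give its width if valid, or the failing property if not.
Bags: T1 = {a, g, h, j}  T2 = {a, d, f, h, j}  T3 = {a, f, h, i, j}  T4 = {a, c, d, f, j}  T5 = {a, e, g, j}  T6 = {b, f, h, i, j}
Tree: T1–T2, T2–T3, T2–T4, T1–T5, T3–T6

A tree decomposition must satisfy three properties: every vertex lies in some bag; for every edge, both endpoints lie together in some bag; and for every vertex, the bags containing it form a connected subtree. Here edge (d,g) lies in no bag, so the decomposition is invalid.

No — edge (d,g) lies in no bag.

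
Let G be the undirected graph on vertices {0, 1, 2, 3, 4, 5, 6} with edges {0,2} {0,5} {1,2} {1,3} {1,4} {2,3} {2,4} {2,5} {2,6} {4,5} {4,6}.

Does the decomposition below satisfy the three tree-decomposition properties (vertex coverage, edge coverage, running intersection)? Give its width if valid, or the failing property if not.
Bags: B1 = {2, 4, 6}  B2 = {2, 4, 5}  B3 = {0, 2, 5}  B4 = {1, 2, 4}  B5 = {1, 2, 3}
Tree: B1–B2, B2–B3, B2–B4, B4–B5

Yes; width 2.

Every vertex of G appears in some bag (union = {0, 1, 2, 3, 4, 5, 6}); every edge is covered by a bag; and for each vertex v the set of bags containing v is connected in the bag tree. The decomposition is therefore valid. The largest bag has 3 vertices, so the width is 2.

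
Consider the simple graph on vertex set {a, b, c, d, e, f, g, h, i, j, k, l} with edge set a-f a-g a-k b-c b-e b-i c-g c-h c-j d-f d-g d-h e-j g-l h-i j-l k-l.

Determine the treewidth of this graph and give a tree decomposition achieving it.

Treewidth 3.
Bags: B1 = {a, f, k, l}  B2 = {a, f, g, l}  B3 = {d, f, g, l}  B4 = {d, g, j, l}  B5 = {c, d, g, j}  B6 = {c, d, h, j}  B7 = {c, e, h, j}  B8 = {b, c, e, h}  B9 = {b, e, h, i}
Tree: B1–B2, B2–B3, B3–B4, B4–B5, B5–B6, B6–B7, B7–B8, B8–B9

The largest bag has 4 vertices, giving width 3; this decomposition certifies tw(G) ≤ 3. For the lower bound: the 4 vertex sets {a,f,k}, {l}, {g}, {c,d,h,j} are disjoint, each induces a connected subgraph, and every pair is joined by at least one edge of G. Contracting each set to a single vertex therefore yields K_{4} as a minor, and since treewidth is minor-monotone, tw(G) ≥ tw(K_{4}) = 3. Therefore the treewidth is 3.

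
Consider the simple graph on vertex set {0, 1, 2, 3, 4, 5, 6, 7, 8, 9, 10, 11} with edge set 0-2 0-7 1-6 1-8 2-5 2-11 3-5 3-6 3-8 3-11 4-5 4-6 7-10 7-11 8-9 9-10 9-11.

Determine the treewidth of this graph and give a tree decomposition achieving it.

Each bag holds 4 vertices, so the decomposition has width 3, which upper-bounds the treewidth. For the lower bound: the 4 vertex sets {1,4,6}, {5}, {3}, {2,8,9,11} are disjoint, each induces a connected subgraph, and every pair is joined by at least one edge of G. Contracting each set to a single vertex therefore yields K_{4} as a minor, and since treewidth is minor-monotone, tw(G) ≥ tw(K_{4}) = 3. Therefore the treewidth is 3.

Treewidth 3.
One such decomposition:
Bags: B1 = {1, 4, 5, 6}  B2 = {1, 3, 5, 6}  B3 = {1, 3, 5, 8}  B4 = {2, 3, 5, 8}  B5 = {2, 3, 8, 11}  B6 = {2, 8, 9, 11}  B7 = {0, 2, 9, 11}  B8 = {0, 7, 9, 11}  B9 = {0, 7, 9, 10}
Tree: B1–B2, B2–B3, B3–B4, B4–B5, B5–B6, B6–B7, B7–B8, B8–B9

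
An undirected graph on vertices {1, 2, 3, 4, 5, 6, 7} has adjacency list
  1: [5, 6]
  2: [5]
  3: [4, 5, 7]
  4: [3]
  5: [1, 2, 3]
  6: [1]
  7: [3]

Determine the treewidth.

1

A width-1 tree decomposition is:
Bags: B1 = {1, 6}  B2 = {1, 5}  B3 = {3, 5}  B4 = {2, 5}  B5 = {3, 4}  B6 = {3, 7}
Tree: B1–B2, B2–B3, B2–B4, B3–B5, B3–B6
The largest bag has 2 vertices, giving width 1; this decomposition certifies tw(G) ≤ 1. G has an edge, so its treewidth is at least 1. Combining the bounds, tw(G) = 1.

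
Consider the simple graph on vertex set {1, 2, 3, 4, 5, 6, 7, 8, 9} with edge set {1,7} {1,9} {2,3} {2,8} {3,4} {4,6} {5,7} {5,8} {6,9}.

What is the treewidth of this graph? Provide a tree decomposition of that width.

Treewidth 2.
One such decomposition:
Bags: B1 = {1, 6, 9}  B2 = {1, 6, 7}  B3 = {5, 6, 7}  B4 = {5, 6, 8}  B5 = {2, 6, 8}  B6 = {2, 3, 6}  B7 = {3, 4, 6}
Tree: B1–B2, B2–B3, B3–B4, B4–B5, B5–B6, B6–B7

The largest bag has 3 vertices, giving width 2; this decomposition certifies tw(G) ≤ 2. The edges 6–9–1–7–5–8–2–3–4–6 form a cycle, so G is not a tree and its treewidth is at least 2. Combining the bounds, tw(G) = 2.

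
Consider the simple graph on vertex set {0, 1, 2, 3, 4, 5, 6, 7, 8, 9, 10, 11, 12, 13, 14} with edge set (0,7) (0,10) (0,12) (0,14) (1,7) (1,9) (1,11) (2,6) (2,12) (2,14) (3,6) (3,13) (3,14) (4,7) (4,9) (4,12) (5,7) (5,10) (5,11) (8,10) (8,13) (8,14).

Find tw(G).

3

A width-3 tree decomposition is:
Bags: B1 = {1, 4, 9, 11}  B2 = {1, 4, 7, 11}  B3 = {4, 5, 7, 11}  B4 = {4, 5, 7, 12}  B5 = {0, 5, 7, 12}  B6 = {0, 5, 10, 12}  B7 = {0, 2, 10, 12}  B8 = {0, 2, 10, 14}  B9 = {2, 8, 10, 14}  B10 = {2, 6, 8, 14}  B11 = {3, 6, 8, 14}  B12 = {3, 6, 8, 13}
Tree: B1–B2, B2–B3, B3–B4, B4–B5, B5–B6, B6–B7, B7–B8, B8–B9, B9–B10, B10–B11, B11–B12
The largest bag has 4 vertices, giving width 3; this decomposition certifies tw(G) ≤ 3. For the lower bound: the 4 vertex sets {1,9,11}, {4}, {7}, {0,5,10,12} are disjoint, each induces a connected subgraph, and every pair is joined by at least one edge of G. Contracting each set to a single vertex therefore yields K_{4} as a minor, and since treewidth is minor-monotone, tw(G) ≥ tw(K_{4}) = 3. Therefore the treewidth is 3.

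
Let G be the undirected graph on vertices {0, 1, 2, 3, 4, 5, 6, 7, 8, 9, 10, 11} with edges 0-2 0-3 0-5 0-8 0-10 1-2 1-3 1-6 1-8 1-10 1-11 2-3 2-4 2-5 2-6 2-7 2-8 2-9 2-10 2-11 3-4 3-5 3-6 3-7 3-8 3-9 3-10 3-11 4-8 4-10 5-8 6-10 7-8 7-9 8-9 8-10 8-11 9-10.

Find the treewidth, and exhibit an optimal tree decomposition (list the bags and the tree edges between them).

Treewidth 4.
One optimal decomposition is:
Bags: B1 = {2, 3, 8, 9, 10}  B2 = {0, 2, 3, 8, 10}  B3 = {2, 3, 7, 8, 9}  B4 = {1, 2, 3, 8, 10}  B5 = {1, 2, 3, 6, 10}  B6 = {1, 2, 3, 8, 11}  B7 = {0, 2, 3, 5, 8}  B8 = {2, 3, 4, 8, 10}
Tree: B1–B2, B1–B3, B2–B4, B4–B5, B4–B6, B2–B7, B1–B8

Each bag holds 5 vertices, so the decomposition has width 4, which upper-bounds the treewidth. Conversely, {0, 2, 3, 8, 10} is a clique of size 5, and the vertices of any clique must share a bag in every tree decomposition; so some bag has ≥ 5 vertices and tw(G) ≥ 4. Therefore the treewidth is 4.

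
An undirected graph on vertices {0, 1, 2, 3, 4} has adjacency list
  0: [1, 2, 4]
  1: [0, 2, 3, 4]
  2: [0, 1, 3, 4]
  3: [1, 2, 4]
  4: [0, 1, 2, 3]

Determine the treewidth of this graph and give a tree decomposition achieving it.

Each bag holds 4 vertices, so the decomposition has width 3, which upper-bounds the treewidth. For the lower bound, the 4 vertices {0, 1, 2, 4} are pairwise adjacent, and any tree decomposition puts a clique entirely inside one bag — forcing width ≥ 3. Hence tw(G) = 3 exactly.

Treewidth 3.
Bags: B1 = {0, 1, 2, 4}  B2 = {1, 2, 3, 4}
Tree: B1–B2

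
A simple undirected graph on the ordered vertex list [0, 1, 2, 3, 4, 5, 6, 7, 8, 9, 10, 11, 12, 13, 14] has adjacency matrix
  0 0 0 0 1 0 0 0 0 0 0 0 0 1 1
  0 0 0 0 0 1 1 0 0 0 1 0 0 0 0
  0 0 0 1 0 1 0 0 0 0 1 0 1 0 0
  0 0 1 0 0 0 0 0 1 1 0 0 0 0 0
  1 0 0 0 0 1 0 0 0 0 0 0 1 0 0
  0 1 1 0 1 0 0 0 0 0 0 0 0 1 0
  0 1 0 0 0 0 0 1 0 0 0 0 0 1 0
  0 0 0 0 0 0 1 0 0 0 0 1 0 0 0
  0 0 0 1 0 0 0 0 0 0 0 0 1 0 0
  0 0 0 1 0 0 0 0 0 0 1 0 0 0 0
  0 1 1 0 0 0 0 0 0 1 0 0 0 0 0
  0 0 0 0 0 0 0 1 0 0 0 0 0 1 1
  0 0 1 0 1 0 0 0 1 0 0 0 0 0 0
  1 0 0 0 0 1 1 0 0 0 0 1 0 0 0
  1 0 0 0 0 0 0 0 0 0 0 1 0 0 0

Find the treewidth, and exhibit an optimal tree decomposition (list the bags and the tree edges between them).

Every bag has size at most 4, so the width is 4 − 1 = 3 and tw(G) ≤ 3. For the lower bound: the 4 vertex sets {7,11,14}, {0}, {13}, {1,4,5,6} are disjoint, each induces a connected subgraph, and every pair is joined by at least one edge of G. Contracting each set to a single vertex therefore yields K_{4} as a minor, and since treewidth is minor-monotone, tw(G) ≥ tw(K_{4}) = 3. Hence tw(G) = 3 exactly.

Treewidth 3.
One optimal decomposition is:
Bags: B1 = {0, 7, 11, 14}  B2 = {0, 7, 11, 13}  B3 = {0, 6, 7, 13}  B4 = {0, 4, 6, 13}  B5 = {4, 5, 6, 13}  B6 = {1, 4, 5, 6}  B7 = {1, 4, 5, 12}  B8 = {1, 2, 5, 12}  B9 = {1, 2, 10, 12}  B10 = {2, 8, 10, 12}  B11 = {2, 3, 8, 10}  B12 = {3, 8, 9, 10}
Tree: B1–B2, B2–B3, B3–B4, B4–B5, B5–B6, B6–B7, B7–B8, B8–B9, B9–B10, B10–B11, B11–B12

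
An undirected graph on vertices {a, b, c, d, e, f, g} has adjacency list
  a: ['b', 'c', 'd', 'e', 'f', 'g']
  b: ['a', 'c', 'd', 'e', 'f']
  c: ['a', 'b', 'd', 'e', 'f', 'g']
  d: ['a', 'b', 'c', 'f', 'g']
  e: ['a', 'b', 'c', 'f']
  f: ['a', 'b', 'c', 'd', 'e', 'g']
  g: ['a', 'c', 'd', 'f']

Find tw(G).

A width-4 tree decomposition is:
Bags: B1 = {a, b, c, d, f}  B2 = {a, c, d, f, g}  B3 = {a, b, c, e, f}
Tree: B1–B2, B1–B3
Every bag has size at most 5, so the width is 5 − 1 = 4 and tw(G) ≤ 4. For the lower bound, the 5 vertices {a, c, d, f, g} are pairwise adjacent, and any tree decomposition puts a clique entirely inside one bag — forcing width ≥ 4. Combining the bounds, tw(G) = 4.

4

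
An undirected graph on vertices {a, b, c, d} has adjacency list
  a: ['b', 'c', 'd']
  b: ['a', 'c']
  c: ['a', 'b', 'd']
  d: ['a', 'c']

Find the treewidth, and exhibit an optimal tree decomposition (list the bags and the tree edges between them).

Treewidth 2.
Bags: B1 = {a, b, c}  B2 = {a, c, d}
Tree: B1–B2

Each bag holds 3 vertices, so the decomposition has width 2, which upper-bounds the treewidth. For the lower bound, the 3 vertices {a, c, d} are pairwise adjacent, and any tree decomposition puts a clique entirely inside one bag — forcing width ≥ 2. Hence tw(G) = 2 exactly.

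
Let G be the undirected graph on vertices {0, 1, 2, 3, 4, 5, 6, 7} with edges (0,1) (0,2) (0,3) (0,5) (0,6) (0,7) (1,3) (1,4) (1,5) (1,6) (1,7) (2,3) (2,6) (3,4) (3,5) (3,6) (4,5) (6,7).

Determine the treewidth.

3

A width-3 tree decomposition is:
Bags: B1 = {0, 1, 3, 6}  B2 = {0, 1, 6, 7}  B3 = {0, 1, 3, 5}  B4 = {0, 2, 3, 6}  B5 = {1, 3, 4, 5}
Tree: B1–B2, B1–B3, B1–B4, B3–B5
Each bag holds 4 vertices, so the decomposition has width 3, which upper-bounds the treewidth. Conversely, {0, 1, 3, 5} is a clique of size 4, and the vertices of any clique must share a bag in every tree decomposition; so some bag has ≥ 4 vertices and tw(G) ≥ 3. The upper and lower bounds meet at 3, so that is the treewidth.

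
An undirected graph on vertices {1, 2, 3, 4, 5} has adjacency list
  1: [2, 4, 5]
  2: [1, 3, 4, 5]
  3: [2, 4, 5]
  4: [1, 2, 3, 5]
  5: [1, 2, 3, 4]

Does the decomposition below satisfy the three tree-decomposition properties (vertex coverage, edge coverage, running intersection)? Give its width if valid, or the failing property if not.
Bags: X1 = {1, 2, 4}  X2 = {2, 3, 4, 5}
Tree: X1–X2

No — edge (5,1) lies in no bag.

A tree decomposition must satisfy three properties: every vertex lies in some bag; for every edge, both endpoints lie together in some bag; and for every vertex, the bags containing it form a connected subtree. Here edge (5,1) lies in no bag, so the decomposition is invalid.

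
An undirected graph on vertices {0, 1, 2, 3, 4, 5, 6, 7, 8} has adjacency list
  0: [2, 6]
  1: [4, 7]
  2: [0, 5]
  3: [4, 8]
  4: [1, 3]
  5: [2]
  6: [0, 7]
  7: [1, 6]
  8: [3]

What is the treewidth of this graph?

A width-1 tree decomposition is:
Bags: B1 = {2, 5}  B2 = {0, 2}  B3 = {0, 6}  B4 = {6, 7}  B5 = {1, 7}  B6 = {1, 4}  B7 = {3, 4}  B8 = {3, 8}
Tree: B1–B2, B2–B3, B3–B4, B4–B5, B5–B6, B6–B7, B7–B8
Every bag has size at most 2, so the width is 2 − 1 = 1 and tw(G) ≤ 1. G has an edge, so its treewidth is at least 1. Combining the bounds, tw(G) = 1.

1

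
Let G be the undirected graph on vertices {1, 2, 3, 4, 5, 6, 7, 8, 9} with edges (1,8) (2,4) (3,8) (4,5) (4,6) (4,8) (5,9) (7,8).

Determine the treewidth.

A width-1 tree decomposition is:
Bags: B1 = {4, 8}  B2 = {3, 8}  B3 = {4, 5}  B4 = {4, 6}  B5 = {7, 8}  B6 = {1, 8}  B7 = {5, 9}  B8 = {2, 4}
Tree: B1–B2, B1–B3, B3–B4, B1–B5, B1–B6, B3–B7, B1–B8
Each bag holds 2 vertices, so the decomposition has width 1, which upper-bounds the treewidth. Any graph with an edge has treewidth ≥ 1, and G has the edge 8–4. Hence tw(G) = 1 exactly.

1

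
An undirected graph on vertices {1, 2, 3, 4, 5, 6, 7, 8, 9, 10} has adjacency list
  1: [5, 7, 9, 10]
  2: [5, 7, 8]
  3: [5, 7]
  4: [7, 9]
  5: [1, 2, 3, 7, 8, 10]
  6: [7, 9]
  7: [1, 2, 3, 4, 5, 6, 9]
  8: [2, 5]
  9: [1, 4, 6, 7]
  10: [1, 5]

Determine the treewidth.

2

A width-2 tree decomposition is:
Bags: B1 = {1, 5, 7}  B2 = {1, 5, 10}  B3 = {1, 7, 9}  B4 = {6, 7, 9}  B5 = {3, 5, 7}  B6 = {2, 5, 7}  B7 = {4, 7, 9}  B8 = {2, 5, 8}
Tree: B1–B2, B1–B3, B3–B4, B1–B5, B5–B6, B3–B7, B6–B8
The largest bag has 3 vertices, giving width 2; this decomposition certifies tw(G) ≤ 2. For the lower bound, the 3 vertices {2, 5, 8} are pairwise adjacent, and any tree decomposition puts a clique entirely inside one bag — forcing width ≥ 2. Hence tw(G) = 2 exactly.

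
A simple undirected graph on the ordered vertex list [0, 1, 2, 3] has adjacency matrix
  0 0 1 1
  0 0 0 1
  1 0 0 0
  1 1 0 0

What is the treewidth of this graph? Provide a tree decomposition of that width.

Every bag has size at most 2, so the width is 2 − 1 = 1 and tw(G) ≤ 1. Any graph with an edge has treewidth ≥ 1, and G has the edge 2–0. Combining the bounds, tw(G) = 1.

Treewidth 1.
One optimal decomposition is:
Bags: B1 = {0, 2}  B2 = {0, 3}  B3 = {1, 3}
Tree: B1–B2, B2–B3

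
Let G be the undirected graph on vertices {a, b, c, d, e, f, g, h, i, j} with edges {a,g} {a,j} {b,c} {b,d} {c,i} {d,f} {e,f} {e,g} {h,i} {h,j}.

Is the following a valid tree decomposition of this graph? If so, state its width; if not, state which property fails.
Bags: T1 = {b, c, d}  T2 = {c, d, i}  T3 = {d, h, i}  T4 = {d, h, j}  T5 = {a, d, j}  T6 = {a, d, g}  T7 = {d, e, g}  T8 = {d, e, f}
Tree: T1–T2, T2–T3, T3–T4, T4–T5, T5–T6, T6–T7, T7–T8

Vertex coverage: the bags together contain {a, b, c, d, e, f, g, h, i, j}, the full vertex set. Edge coverage: each edge of G has both endpoints in at least one bag. Running intersection: for every vertex, the bags containing it form a connected subtree. All three properties hold, so this is a valid tree decomposition of width max|bag| − 1 = 2, and hence tw(G) ≤ 2.

Yes; width 2.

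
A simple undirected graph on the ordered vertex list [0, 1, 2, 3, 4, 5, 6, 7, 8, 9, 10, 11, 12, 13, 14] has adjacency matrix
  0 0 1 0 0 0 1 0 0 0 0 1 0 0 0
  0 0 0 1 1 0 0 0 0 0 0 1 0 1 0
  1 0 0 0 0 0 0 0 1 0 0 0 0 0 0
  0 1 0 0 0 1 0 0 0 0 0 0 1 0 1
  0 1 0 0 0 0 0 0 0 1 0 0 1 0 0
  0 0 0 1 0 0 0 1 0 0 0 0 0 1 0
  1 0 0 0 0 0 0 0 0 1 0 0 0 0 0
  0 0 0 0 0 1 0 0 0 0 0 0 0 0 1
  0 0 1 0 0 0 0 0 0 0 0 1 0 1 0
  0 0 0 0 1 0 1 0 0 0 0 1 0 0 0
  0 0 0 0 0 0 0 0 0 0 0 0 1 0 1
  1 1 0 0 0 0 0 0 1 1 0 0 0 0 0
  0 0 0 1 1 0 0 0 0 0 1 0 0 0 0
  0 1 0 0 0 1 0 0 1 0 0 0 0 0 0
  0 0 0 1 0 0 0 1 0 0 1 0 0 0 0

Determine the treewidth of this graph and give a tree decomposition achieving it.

The largest bag has 4 vertices, giving width 3; this decomposition certifies tw(G) ≤ 3. For the lower bound: the 4 vertex sets {0,2,6}, {9}, {11}, {1,4,8,13} are disjoint, each induces a connected subgraph, and every pair is joined by at least one edge of G. Contracting each set to a single vertex therefore yields K_{4} as a minor, and since treewidth is minor-monotone, tw(G) ≥ tw(K_{4}) = 3. Hence tw(G) = 3 exactly.

Treewidth 3.
Bags: B1 = {0, 2, 6, 9}  B2 = {0, 2, 9, 11}  B3 = {2, 8, 9, 11}  B4 = {4, 8, 9, 11}  B5 = {1, 4, 8, 11}  B6 = {1, 4, 8, 13}  B7 = {1, 4, 12, 13}  B8 = {1, 3, 12, 13}  B9 = {3, 5, 12, 13}  B10 = {3, 5, 10, 12}  B11 = {3, 5, 10, 14}  B12 = {5, 7, 10, 14}
Tree: B1–B2, B2–B3, B3–B4, B4–B5, B5–B6, B6–B7, B7–B8, B8–B9, B9–B10, B10–B11, B11–B12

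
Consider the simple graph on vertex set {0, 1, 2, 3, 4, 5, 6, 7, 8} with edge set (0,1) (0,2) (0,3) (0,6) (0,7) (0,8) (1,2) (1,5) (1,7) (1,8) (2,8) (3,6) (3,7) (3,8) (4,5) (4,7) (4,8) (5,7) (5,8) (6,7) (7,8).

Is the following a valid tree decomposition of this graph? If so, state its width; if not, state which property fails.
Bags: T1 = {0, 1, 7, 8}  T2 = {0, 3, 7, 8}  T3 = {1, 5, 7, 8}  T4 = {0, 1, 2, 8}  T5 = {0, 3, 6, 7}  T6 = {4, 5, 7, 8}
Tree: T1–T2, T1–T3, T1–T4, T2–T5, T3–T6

Yes; width 3.

Every vertex of G appears in some bag (union = {0, 1, 2, 3, 4, 5, 6, 7, 8}); every edge is covered by a bag; and for each vertex v the set of bags containing v is connected in the bag tree. The decomposition is therefore valid. The largest bag has 4 vertices, so the width is 3.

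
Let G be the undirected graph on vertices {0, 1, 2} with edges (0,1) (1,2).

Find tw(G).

A width-1 tree decomposition is:
Bags: B1 = {0, 1}  B2 = {1, 2}
Tree: B1–B2
The largest bag has 2 vertices, giving width 1; this decomposition certifies tw(G) ≤ 1. G has an edge, so its treewidth is at least 1. Combining the bounds, tw(G) = 1.

1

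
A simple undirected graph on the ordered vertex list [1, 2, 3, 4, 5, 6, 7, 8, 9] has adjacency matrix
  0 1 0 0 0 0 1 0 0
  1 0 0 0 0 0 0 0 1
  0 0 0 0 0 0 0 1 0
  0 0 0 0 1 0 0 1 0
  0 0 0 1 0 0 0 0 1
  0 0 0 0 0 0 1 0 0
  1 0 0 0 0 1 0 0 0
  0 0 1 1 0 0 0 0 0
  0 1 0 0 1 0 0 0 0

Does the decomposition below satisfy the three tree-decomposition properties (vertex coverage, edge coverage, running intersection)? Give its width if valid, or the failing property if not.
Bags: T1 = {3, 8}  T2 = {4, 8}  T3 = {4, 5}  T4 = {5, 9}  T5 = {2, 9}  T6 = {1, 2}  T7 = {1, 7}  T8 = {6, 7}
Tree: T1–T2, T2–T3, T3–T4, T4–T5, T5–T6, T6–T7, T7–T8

Yes; width 1.

Every vertex of G appears in some bag (union = {1, 2, 3, 4, 5, 6, 7, 8, 9}); every edge is covered by a bag; and for each vertex v the set of bags containing v is connected in the bag tree. The decomposition is therefore valid. The largest bag has 2 vertices, so the width is 1.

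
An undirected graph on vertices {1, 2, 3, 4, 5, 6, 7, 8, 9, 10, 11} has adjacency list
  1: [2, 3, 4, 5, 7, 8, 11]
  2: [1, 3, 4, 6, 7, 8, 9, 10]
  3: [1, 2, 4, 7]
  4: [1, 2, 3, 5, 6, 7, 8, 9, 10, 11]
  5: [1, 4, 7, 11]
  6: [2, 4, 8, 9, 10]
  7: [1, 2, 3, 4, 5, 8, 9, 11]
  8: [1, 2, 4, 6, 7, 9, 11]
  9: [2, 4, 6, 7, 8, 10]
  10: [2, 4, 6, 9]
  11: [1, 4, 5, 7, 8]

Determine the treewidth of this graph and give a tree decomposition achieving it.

The largest bag has 5 vertices, giving width 4; this decomposition certifies tw(G) ≤ 4. On the other hand G contains the 5-clique {2, 4, 6, 9, 10}. A clique must lie in a single bag of any decomposition, so no decomposition can have width below 4. Hence tw(G) = 4 exactly.

Treewidth 4.
One optimal decomposition is:
Bags: B1 = {2, 4, 6, 8, 9}  B2 = {2, 4, 7, 8, 9}  B3 = {1, 2, 4, 7, 8}  B4 = {1, 2, 3, 4, 7}  B5 = {1, 4, 7, 8, 11}  B6 = {2, 4, 6, 9, 10}  B7 = {1, 4, 5, 7, 11}
Tree: B1–B2, B2–B3, B3–B4, B3–B5, B1–B6, B5–B7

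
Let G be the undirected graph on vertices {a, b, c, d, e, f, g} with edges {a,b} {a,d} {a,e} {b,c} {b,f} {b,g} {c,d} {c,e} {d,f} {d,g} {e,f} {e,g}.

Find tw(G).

3

A width-3 tree decomposition is:
Bags: B1 = {b, c, d, e}  B2 = {a, b, d, e}  B3 = {b, d, e, g}  B4 = {b, d, e, f}
Tree: B1–B2, B2–B3, B3–B4
The largest bag has 4 vertices, giving width 3; this decomposition certifies tw(G) ≤ 3. For the lower bound: the 4 vertex sets {c,d}, {a,e}, {b}, {g} are disjoint, each induces a connected subgraph, and every pair is joined by at least one edge of G. Contracting each set to a single vertex therefore yields K_{4} as a minor, and since treewidth is minor-monotone, tw(G) ≥ tw(K_{4}) = 3. Combining the bounds, tw(G) = 3.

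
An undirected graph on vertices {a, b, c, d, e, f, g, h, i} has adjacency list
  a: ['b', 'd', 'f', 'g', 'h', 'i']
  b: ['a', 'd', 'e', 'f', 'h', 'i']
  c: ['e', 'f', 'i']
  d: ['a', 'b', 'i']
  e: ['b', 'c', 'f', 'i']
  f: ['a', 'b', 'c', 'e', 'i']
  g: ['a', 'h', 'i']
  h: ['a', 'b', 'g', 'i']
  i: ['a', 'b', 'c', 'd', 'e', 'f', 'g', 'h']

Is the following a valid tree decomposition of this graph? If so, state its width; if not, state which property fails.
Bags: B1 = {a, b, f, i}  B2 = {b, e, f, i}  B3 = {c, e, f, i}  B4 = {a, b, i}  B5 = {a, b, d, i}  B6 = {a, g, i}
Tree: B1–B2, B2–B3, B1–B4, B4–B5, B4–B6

A tree decomposition must satisfy three properties: every vertex lies in some bag; for every edge, both endpoints lie together in some bag; and for every vertex, the bags containing it form a connected subtree. Here vertex h appears in no bag, so the decomposition is invalid.

No — vertex h appears in no bag.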